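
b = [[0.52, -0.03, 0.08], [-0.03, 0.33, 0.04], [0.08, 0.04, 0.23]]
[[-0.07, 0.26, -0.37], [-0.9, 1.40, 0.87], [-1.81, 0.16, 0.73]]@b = [[-0.07, 0.07, -0.08], [-0.44, 0.52, 0.18], [-0.89, 0.14, 0.03]]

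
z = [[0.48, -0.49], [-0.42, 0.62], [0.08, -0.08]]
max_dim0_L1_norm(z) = 1.19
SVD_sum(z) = [[0.43, -0.53], [-0.47, 0.58], [0.07, -0.09]] + [[0.05, 0.04],[0.05, 0.04],[0.01, 0.01]]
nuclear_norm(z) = 1.11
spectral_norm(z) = 1.02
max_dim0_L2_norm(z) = 0.79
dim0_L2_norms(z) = [0.64, 0.79]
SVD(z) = [[-0.67, -0.72], [0.73, -0.68], [-0.11, -0.13]] @ diag([1.0177011224183785, 0.09156650822420122]) @ [[-0.63, 0.78], [-0.78, -0.63]]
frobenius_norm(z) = 1.02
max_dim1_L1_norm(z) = 1.04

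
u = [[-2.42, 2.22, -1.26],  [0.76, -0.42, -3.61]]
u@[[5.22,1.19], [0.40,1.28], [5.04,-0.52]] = [[-18.09, 0.62],[-14.4, 2.24]]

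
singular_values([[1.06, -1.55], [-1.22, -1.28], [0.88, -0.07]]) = [2.02, 1.83]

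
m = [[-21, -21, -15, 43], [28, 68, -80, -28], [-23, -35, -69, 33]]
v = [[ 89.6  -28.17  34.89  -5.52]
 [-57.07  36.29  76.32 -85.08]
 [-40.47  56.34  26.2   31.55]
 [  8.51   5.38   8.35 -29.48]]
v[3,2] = 8.35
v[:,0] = [89.6, -57.07, -40.47, 8.51]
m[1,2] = -80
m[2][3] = 33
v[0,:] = [89.6, -28.17, 34.89, -5.52]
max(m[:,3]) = 43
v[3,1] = 5.38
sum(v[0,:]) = 90.8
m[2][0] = -23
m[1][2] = -80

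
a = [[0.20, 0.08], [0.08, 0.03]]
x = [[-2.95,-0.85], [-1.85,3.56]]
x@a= [[-0.66, -0.26], [-0.09, -0.04]]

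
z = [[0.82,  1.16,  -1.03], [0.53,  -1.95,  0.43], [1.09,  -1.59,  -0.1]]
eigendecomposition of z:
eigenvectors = [[0.64, -0.53, -0.01], [0.3, -0.32, -0.65], [0.71, -0.79, -0.76]]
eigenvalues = [0.22, -0.01, -1.43]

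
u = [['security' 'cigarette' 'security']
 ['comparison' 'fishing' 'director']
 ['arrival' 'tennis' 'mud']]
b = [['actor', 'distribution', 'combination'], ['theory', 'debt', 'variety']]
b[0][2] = 'combination'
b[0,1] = 'distribution'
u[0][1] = 'cigarette'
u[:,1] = ['cigarette', 'fishing', 'tennis']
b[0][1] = 'distribution'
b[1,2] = 'variety'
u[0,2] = 'security'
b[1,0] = 'theory'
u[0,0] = 'security'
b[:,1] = ['distribution', 'debt']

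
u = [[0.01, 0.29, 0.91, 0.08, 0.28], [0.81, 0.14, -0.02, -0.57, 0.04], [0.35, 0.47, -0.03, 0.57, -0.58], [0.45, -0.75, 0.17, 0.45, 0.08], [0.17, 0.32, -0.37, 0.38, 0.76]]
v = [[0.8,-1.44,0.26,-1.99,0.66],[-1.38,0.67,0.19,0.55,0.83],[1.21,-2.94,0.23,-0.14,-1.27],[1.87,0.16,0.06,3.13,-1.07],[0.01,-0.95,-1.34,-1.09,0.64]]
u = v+[[-0.79, 1.73, 0.65, 2.07, -0.38], [2.19, -0.53, -0.21, -1.12, -0.79], [-0.86, 3.41, -0.26, 0.71, 0.69], [-1.42, -0.91, 0.11, -2.68, 1.15], [0.16, 1.27, 0.97, 1.47, 0.12]]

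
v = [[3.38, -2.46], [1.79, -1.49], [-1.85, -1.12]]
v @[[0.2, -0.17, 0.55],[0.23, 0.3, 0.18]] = [[0.11, -1.31, 1.42], [0.02, -0.75, 0.72], [-0.63, -0.02, -1.22]]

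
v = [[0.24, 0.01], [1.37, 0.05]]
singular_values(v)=[1.39, 0.0]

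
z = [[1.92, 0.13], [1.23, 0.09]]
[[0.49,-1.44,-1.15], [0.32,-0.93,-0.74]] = z @ [[0.24,-0.70,-0.56], [0.24,-0.74,-0.57]]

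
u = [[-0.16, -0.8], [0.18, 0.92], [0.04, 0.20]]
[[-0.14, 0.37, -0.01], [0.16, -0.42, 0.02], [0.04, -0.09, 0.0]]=u @[[0.14, -0.99, -0.11], [0.15, -0.26, 0.04]]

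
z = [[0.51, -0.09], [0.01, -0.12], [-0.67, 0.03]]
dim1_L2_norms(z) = [0.52, 0.12, 0.67]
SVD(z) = [[-0.61, -0.31], [-0.03, -0.91], [0.79, -0.27]] @ diag([0.8459454307062109, 0.12990892297022336]) @ [[-1.0, 0.1], [0.1, 1.00]]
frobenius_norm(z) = 0.86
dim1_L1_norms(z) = [0.6, 0.13, 0.7]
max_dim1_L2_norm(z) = 0.67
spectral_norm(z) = 0.85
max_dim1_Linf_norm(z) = 0.67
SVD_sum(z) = [[0.51, -0.05], [0.02, -0.0], [-0.67, 0.06]] + [[-0.0, -0.04], [-0.01, -0.12], [-0.0, -0.03]]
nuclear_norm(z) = 0.98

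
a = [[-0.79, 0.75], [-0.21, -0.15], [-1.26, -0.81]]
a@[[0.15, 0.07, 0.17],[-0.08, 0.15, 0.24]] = [[-0.18, 0.06, 0.05], [-0.02, -0.04, -0.07], [-0.12, -0.21, -0.41]]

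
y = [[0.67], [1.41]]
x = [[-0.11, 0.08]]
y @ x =[[-0.07, 0.05], [-0.16, 0.11]]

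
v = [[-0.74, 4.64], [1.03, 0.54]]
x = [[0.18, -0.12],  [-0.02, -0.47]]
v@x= [[-0.23, -2.09], [0.17, -0.38]]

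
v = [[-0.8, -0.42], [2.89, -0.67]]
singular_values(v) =[3.05, 0.57]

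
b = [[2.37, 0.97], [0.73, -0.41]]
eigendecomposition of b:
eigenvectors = [[0.97, -0.31], [0.24, 0.95]]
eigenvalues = [2.6, -0.64]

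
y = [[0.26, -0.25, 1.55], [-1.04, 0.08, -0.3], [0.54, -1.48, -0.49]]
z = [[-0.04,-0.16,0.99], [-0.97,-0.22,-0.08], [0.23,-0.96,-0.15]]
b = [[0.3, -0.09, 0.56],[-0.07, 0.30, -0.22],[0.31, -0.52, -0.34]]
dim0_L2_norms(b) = [0.44, 0.61, 0.69]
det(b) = -0.09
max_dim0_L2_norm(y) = 1.65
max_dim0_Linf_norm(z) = 0.99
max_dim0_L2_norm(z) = 1.0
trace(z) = -0.41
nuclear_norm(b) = 1.59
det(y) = 2.36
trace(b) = 0.26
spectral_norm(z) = 1.01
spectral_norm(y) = 1.70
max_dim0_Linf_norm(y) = 1.55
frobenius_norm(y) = 2.54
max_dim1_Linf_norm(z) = 0.99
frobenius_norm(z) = 1.73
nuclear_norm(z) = 3.00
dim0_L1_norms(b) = [0.68, 0.91, 1.12]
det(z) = 1.00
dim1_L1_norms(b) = [0.95, 0.59, 1.17]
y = z + b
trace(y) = -0.15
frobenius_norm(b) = 1.02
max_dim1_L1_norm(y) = 2.51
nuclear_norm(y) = 4.21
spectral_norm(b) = 0.72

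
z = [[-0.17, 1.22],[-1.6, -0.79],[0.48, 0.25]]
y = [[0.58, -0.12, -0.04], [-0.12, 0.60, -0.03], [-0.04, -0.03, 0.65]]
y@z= [[0.07, 0.79], [-0.95, -0.63], [0.37, 0.14]]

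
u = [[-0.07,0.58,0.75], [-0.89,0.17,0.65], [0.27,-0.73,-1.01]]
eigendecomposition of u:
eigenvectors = [[(0.32+0j), (-0.23+0.31j), -0.23-0.31j], [(-0.73+0j), -0.74+0.00j, (-0.74-0j)], [(0.6+0j), (0.41-0.37j), 0.41+0.37j]]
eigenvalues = [(0.02+0j), (-0.46+0.69j), (-0.46-0.69j)]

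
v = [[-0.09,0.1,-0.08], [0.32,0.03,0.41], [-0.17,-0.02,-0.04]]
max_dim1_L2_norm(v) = 0.52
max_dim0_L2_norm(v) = 0.42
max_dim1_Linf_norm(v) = 0.41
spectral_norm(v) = 0.55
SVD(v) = [[-0.21, -0.67, -0.71],[0.94, -0.33, 0.03],[-0.26, -0.66, 0.70]] @ diag([0.5515866673538184, 0.10801226095768254, 0.1043335990001187]) @ [[0.66, 0.02, 0.75], [0.61, -0.59, -0.52], [-0.43, -0.81, 0.40]]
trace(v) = -0.10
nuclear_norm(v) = 0.76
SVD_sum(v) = [[-0.08, -0.00, -0.09], [0.34, 0.01, 0.39], [-0.09, -0.0, -0.11]] + [[-0.04, 0.04, 0.04], [-0.02, 0.02, 0.02], [-0.04, 0.04, 0.04]] + [[0.03, 0.06, -0.03], [-0.0, -0.0, 0.0], [-0.03, -0.06, 0.03]]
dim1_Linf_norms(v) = [0.1, 0.41, 0.17]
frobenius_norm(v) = 0.57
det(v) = -0.01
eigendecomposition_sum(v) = [[-0.16-0.00j, 0.04-0.00j, -0.12+0.00j], [(0.27+0j), -0.07+0.00j, 0.20-0.00j], [-0.09-0.00j, 0.02-0.00j, -0.06+0.00j]] + [[(0.04+0.01j),(0.03-0.01j),(0.02-0.06j)], [0.03+0.07j,(0.05+0.03j),(0.11-0.03j)], [-0.04+0.01j,(-0.02+0.03j),(0.01+0.07j)]] + [[(0.04-0.01j), 0.03+0.01j, (0.02+0.06j)], [(0.03-0.07j), (0.05-0.03j), 0.11+0.03j], [(-0.04-0.01j), -0.02-0.03j, 0.01-0.07j]]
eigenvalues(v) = [(-0.3+0j), (0.1+0.11j), (0.1-0.11j)]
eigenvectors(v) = [[-0.50+0.00j, (-0.25+0.34j), -0.25-0.34j], [(0.82+0j), -0.78+0.00j, (-0.78-0j)], [(-0.27+0j), (0.07-0.46j), (0.07+0.46j)]]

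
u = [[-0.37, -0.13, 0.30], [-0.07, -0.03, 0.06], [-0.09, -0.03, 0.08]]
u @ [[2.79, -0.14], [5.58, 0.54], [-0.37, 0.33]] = [[-1.87, 0.08], [-0.38, 0.01], [-0.45, 0.02]]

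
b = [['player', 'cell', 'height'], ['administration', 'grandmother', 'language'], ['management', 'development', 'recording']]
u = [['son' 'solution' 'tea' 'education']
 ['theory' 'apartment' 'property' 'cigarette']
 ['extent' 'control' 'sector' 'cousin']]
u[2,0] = 'extent'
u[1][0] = 'theory'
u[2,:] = ['extent', 'control', 'sector', 'cousin']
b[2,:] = ['management', 'development', 'recording']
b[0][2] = 'height'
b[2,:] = ['management', 'development', 'recording']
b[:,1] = ['cell', 'grandmother', 'development']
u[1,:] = ['theory', 'apartment', 'property', 'cigarette']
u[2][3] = 'cousin'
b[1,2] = 'language'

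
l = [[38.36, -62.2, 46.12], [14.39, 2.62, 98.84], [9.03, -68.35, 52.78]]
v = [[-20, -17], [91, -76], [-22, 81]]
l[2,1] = -68.35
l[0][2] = 46.12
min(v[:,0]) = -22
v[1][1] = -76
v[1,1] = -76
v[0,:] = [-20, -17]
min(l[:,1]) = -68.35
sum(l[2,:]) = -6.539999999999992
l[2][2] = 52.78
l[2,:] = [9.03, -68.35, 52.78]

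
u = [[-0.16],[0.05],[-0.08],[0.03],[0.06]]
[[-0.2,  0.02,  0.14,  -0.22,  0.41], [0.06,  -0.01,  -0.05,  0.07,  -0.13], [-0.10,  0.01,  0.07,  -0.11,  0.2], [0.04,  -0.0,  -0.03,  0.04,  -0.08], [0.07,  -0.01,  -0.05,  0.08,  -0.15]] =u @ [[1.23,-0.13,-0.9,1.4,-2.54]]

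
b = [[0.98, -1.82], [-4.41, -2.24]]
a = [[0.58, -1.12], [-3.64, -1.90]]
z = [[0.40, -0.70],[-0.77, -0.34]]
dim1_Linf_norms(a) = [1.12, 3.64]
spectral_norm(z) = 0.87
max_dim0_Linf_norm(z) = 0.77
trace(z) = 0.06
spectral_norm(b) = 4.95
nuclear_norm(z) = 1.65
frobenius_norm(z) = 1.17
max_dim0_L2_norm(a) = 3.69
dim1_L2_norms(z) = [0.81, 0.84]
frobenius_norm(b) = 5.36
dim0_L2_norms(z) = [0.87, 0.78]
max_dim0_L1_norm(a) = 4.22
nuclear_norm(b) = 7.01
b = a + z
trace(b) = -1.26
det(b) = -10.22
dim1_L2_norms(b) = [2.07, 4.95]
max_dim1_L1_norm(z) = 1.11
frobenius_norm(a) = 4.30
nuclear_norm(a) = 5.37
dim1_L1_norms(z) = [1.1, 1.11]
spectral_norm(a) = 4.11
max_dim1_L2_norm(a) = 4.11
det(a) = -5.18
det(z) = -0.68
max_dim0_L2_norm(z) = 0.87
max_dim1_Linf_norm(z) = 0.77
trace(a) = -1.32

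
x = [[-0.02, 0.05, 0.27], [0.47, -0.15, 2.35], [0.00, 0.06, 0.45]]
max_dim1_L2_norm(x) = 2.4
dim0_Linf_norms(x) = [0.47, 0.15, 2.35]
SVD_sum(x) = [[0.05, -0.01, 0.25], [0.45, -0.13, 2.36], [0.08, -0.02, 0.43]] + [[-0.07, 0.07, 0.02],  [0.02, -0.02, -0.01],  [-0.08, 0.08, 0.02]] + [[-0.0, -0.0, 0.0], [-0.00, -0.00, 0.0], [0.0, 0.00, -0.00]]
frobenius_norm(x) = 2.46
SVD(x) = [[0.11, -0.61, -0.78], [0.98, 0.21, -0.03], [0.18, -0.76, 0.62]] @ diag([2.4543371170891755, 0.15498133196944874, 0.003178430331478398]) @ [[0.19, -0.05, 0.98], [0.70, -0.69, -0.17], [0.69, 0.72, -0.09]]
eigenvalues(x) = [-0.36, -0.01, 0.65]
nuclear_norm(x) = 2.61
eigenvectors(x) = [[0.09, 0.69, 0.18],  [-0.99, 0.72, 0.94],  [0.07, -0.09, 0.28]]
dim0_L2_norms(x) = [0.47, 0.17, 2.41]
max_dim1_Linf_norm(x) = 2.35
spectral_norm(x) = 2.45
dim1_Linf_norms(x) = [0.27, 2.35, 0.45]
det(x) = 0.00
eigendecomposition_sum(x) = [[-0.03,0.02,-0.06], [0.38,-0.28,0.68], [-0.03,0.02,-0.05]] + [[-0.0, -0.00, 0.00], [-0.00, -0.00, 0.0], [0.00, 0.00, -0.00]] + [[0.02, 0.03, 0.33], [0.09, 0.13, 1.66], [0.03, 0.04, 0.50]]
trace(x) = 0.28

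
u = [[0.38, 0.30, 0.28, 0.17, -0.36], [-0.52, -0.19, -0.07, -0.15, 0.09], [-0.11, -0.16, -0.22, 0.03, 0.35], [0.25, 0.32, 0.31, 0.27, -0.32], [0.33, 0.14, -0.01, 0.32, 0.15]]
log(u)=[[(-0.6-0.03j), 1.13-0.02j, (-0.18-0j), (0.61+0.03j), (-0.25-0.01j)],[(-1.78+1.77j), (-3.6+1.11j), (3.22+0.05j), 1.66-1.29j, -2.96+0.69j],[(-5.13+1.79j), (-1.66+1.13j), -7.19+0.05j, 0.01-1.31j, (3.03+0.69j)],[(3.37-1.67j), (2.16-1.05j), (1.12-0.05j), (-2.2+1.22j), (-0.26-0.65j)],[(-2.5+2.04j), (-1.5+1.29j), -2.53+0.06j, (1.53-1.49j), (-0.56+0.79j)]]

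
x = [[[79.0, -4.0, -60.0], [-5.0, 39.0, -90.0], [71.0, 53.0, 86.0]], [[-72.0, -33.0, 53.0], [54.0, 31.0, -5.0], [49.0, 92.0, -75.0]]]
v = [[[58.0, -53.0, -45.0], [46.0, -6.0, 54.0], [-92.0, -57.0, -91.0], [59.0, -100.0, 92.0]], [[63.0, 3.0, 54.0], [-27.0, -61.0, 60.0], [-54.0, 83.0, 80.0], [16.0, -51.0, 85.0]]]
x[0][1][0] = -5.0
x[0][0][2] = -60.0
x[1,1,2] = -5.0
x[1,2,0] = 49.0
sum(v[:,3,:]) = 101.0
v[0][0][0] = 58.0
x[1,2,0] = 49.0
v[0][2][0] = -92.0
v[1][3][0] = 16.0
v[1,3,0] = 16.0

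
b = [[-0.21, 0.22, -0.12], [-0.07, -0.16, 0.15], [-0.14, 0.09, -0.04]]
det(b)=-0.000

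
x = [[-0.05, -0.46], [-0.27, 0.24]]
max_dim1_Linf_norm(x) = 0.46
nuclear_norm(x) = 0.79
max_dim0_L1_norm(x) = 0.7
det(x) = -0.14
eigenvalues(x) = [-0.29, 0.48]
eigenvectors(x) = [[-0.89,0.66], [-0.46,-0.75]]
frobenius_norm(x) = 0.59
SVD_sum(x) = [[0.09, -0.43],[-0.06, 0.28]] + [[-0.14, -0.03], [-0.21, -0.04]]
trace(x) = 0.19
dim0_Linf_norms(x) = [0.27, 0.46]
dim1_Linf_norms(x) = [0.46, 0.27]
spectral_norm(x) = 0.53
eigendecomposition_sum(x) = [[-0.20, -0.17], [-0.1, -0.09]] + [[0.15, -0.29], [-0.17, 0.33]]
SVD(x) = [[-0.84,0.55], [0.55,0.84]] @ diag([0.5270970261585537, 0.25839644930766564]) @ [[-0.20, 0.98], [-0.98, -0.20]]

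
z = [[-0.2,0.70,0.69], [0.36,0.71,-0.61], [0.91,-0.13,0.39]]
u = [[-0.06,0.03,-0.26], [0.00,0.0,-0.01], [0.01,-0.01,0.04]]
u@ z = [[-0.21, 0.01, -0.16],  [-0.01, 0.0, -0.00],  [0.03, -0.01, 0.03]]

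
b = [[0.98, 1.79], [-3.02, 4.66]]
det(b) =9.973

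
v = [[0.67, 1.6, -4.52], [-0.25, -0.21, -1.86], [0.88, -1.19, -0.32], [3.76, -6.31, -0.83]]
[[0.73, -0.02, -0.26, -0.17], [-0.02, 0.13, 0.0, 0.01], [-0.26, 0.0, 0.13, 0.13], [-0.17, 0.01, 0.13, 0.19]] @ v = [[-0.37, 2.55, -3.04], [-0.01, -0.12, -0.16], [0.43, -1.39, 1.03], [0.71, -1.63, 0.55]]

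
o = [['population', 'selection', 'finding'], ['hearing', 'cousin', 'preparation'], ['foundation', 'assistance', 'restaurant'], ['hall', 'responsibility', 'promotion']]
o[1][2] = 'preparation'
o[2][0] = 'foundation'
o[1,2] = 'preparation'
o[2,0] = 'foundation'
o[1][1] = 'cousin'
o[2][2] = 'restaurant'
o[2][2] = 'restaurant'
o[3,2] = 'promotion'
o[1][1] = 'cousin'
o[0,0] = 'population'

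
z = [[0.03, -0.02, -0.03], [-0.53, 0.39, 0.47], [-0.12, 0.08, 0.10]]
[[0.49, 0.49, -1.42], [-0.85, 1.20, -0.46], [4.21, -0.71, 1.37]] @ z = [[-0.07, 0.07, 0.07],[-0.61, 0.45, 0.54],[0.34, -0.25, -0.32]]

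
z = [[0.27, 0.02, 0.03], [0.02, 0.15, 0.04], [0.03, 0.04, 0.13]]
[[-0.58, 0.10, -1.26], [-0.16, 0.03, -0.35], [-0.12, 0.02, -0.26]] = z@[[-2.07, 0.37, -4.5], [-0.73, 0.13, -1.58], [-0.22, 0.04, -0.48]]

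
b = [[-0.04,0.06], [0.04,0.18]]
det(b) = -0.01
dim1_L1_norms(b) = [0.1, 0.22]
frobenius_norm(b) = 0.20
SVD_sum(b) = [[0.01,  0.05],[0.03,  0.18]] + [[-0.05,0.01], [0.01,-0.00]]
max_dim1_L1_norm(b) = 0.22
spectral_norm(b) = 0.19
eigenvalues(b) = [-0.05, 0.19]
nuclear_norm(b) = 0.24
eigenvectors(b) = [[-0.99, -0.25],[0.17, -0.97]]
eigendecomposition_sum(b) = [[-0.05, 0.01], [0.01, -0.00]] + [[0.01,0.05], [0.03,0.18]]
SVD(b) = [[0.28,0.96], [0.96,-0.28]] @ diag([0.19154113785460047, 0.05011978161729098]) @ [[0.14, 0.99], [-0.99, 0.14]]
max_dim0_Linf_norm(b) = 0.18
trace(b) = 0.14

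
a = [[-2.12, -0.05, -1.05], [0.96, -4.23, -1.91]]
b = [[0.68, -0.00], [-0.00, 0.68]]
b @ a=[[-1.44,-0.03,-0.71], [0.65,-2.88,-1.3]]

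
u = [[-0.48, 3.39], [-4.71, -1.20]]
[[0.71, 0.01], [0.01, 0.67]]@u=[[-0.39, 2.39], [-3.16, -0.77]]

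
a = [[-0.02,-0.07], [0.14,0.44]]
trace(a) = 0.42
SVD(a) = [[-0.16, 0.99], [0.99, 0.16]] @ diag([0.4674349401201147, 0.002139335154841086]) @ [[0.3, 0.95], [0.95, -0.30]]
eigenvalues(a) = [0.0, 0.42]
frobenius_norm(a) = 0.47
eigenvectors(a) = [[-0.95, 0.16], [0.3, -0.99]]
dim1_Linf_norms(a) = [0.07, 0.44]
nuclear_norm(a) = 0.47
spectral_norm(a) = 0.47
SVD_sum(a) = [[-0.02, -0.07], [0.14, 0.44]] + [[0.00, -0.0],[0.0, -0.0]]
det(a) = 0.00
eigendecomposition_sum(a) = [[0.00, 0.00], [-0.00, -0.00]] + [[-0.02, -0.07], [0.14, 0.44]]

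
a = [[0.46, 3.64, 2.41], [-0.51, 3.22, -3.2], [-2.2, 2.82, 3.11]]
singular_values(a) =[6.17, 4.56, 1.91]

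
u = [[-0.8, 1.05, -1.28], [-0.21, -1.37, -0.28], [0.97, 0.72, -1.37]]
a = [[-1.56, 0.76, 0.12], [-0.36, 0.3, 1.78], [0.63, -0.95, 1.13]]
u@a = [[0.06, 0.92, 0.33], [0.64, -0.3, -2.78], [-2.64, 2.25, -0.15]]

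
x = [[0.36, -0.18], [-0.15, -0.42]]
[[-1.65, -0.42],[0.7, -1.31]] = x @ [[-4.59, 0.33], [-0.03, 3.01]]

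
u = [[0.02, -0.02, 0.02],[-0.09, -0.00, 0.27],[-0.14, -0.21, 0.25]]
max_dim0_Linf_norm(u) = 0.27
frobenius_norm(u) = 0.46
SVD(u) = [[0.04, -0.05, -1.0],[0.60, 0.8, -0.02],[0.8, -0.60, 0.06]] @ diag([0.43256440521622996, 0.142909550888475, 0.029409107514232646]) @ [[-0.38,-0.39,0.84],  [0.08,0.89,0.45],  [-0.92,0.24,-0.31]]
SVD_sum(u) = [[-0.01, -0.01, 0.01],[-0.1, -0.1, 0.22],[-0.13, -0.13, 0.29]] + [[-0.0, -0.01, -0.00], [0.01, 0.10, 0.05], [-0.01, -0.08, -0.04]] + [[0.03, -0.01, 0.01], [0.00, -0.0, 0.0], [-0.00, 0.0, -0.00]]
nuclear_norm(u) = 0.60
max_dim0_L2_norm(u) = 0.37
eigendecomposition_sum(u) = [[(0.03+0j), 0.00-0.00j, (-0-0j)], [-0.01+0.00j, (-0+0j), 0.00+0.00j], [(0.01+0j), 0.00-0.00j, -0.00-0.00j]] + [[(-0.01+0j),-0.01+0.01j,0.01+0.01j], [-0.04+0.07j,0.00+0.14j,0.13-0.08j], [-0.07+0.00j,(-0.11+0.06j),(0.13+0.07j)]] + [[-0.01-0.00j, -0.01-0.01j, 0.01-0.01j], [(-0.04-0.07j), 0.00-0.14j, 0.13+0.08j], [-0.07-0.00j, -0.11-0.06j, (0.13-0.07j)]]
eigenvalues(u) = [(0.03+0j), (0.12+0.2j), (0.12-0.2j)]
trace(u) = 0.27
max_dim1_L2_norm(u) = 0.36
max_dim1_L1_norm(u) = 0.6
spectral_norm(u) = 0.43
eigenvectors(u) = [[(-0.91+0j), -0.03-0.05j, (-0.03+0.05j)], [0.33+0.00j, (-0.74+0j), (-0.74-0j)], [-0.26+0.00j, (-0.34-0.57j), (-0.34+0.57j)]]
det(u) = 0.00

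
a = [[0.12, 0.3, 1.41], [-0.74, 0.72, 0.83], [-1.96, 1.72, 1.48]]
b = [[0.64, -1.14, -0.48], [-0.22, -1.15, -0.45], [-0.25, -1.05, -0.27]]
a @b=[[-0.34,-1.96,-0.57], [-0.84,-0.86,-0.19], [-2.00,-1.30,-0.23]]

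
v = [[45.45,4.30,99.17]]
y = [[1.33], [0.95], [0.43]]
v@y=[[107.18]]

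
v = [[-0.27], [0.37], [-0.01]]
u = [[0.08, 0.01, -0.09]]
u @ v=[[-0.02]]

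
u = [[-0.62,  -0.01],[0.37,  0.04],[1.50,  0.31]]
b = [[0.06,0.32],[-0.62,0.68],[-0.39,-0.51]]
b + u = [[-0.56, 0.31], [-0.25, 0.72], [1.11, -0.2]]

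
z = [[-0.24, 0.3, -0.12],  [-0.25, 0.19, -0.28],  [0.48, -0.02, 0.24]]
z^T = [[-0.24,-0.25,0.48], [0.3,0.19,-0.02], [-0.12,-0.28,0.24]]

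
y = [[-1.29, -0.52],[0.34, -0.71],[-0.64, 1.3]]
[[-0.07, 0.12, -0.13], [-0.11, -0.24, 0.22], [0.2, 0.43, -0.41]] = y@ [[-0.01, -0.19, 0.19], [0.15, 0.24, -0.22]]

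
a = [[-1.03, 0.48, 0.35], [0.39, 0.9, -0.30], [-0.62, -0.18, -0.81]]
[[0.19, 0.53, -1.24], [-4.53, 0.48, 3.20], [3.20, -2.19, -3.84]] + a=[[-0.84, 1.01, -0.89], [-4.14, 1.38, 2.90], [2.58, -2.37, -4.65]]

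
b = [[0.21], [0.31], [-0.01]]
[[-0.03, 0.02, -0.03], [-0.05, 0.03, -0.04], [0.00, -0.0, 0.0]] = b@[[-0.15, 0.09, -0.14]]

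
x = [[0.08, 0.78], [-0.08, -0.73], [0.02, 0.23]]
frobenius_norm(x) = 1.10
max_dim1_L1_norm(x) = 0.86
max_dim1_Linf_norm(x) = 0.78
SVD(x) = [[-0.71, -0.34], [0.67, -0.59], [-0.21, -0.73]] @ diag([1.0988031191612353, 0.005630747866848139]) @ [[-0.10, -0.99],[0.99, -0.1]]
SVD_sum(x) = [[0.08, 0.78], [-0.08, -0.73], [0.02, 0.23]] + [[-0.0, 0.0], [-0.0, 0.00], [-0.00, 0.0]]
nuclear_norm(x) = 1.10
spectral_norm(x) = 1.10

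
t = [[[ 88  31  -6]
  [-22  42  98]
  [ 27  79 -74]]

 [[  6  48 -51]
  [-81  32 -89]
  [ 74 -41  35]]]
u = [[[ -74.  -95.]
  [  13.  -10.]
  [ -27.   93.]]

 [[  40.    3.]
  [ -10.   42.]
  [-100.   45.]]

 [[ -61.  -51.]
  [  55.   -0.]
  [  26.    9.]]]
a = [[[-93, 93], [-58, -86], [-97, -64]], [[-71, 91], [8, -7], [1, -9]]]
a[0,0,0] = -93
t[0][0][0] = 88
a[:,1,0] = [-58, 8]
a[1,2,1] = -9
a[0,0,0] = -93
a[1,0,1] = 91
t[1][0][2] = -51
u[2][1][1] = -0.0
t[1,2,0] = 74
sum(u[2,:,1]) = -42.0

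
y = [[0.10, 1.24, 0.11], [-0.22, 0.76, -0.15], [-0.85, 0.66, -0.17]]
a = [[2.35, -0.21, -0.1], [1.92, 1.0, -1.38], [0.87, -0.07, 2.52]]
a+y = [[2.45, 1.03, 0.01], [1.7, 1.76, -1.53], [0.02, 0.59, 2.35]]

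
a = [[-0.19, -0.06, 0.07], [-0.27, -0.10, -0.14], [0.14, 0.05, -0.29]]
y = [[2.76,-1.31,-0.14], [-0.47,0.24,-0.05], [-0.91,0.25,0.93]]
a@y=[[-0.56, 0.25, 0.09], [-0.57, 0.29, -0.09], [0.63, -0.24, -0.29]]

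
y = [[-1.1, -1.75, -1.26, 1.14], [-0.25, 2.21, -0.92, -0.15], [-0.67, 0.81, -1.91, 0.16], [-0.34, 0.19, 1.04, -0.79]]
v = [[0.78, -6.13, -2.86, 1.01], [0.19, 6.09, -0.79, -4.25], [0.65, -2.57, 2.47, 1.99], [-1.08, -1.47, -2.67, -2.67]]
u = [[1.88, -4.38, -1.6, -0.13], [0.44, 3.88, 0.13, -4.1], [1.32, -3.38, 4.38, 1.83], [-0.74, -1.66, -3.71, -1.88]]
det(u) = -180.45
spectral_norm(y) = 3.09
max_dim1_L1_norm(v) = 11.32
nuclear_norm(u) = 18.56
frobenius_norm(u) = 10.66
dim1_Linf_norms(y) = [1.75, 2.21, 1.91, 1.04]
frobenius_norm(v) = 11.74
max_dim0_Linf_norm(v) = 6.13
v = y + u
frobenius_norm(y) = 4.43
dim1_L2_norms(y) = [2.68, 2.41, 2.19, 1.36]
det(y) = -3.13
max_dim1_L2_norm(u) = 5.97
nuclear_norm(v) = 18.50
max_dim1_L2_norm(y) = 2.68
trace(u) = 8.26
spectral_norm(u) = 7.94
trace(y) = -1.59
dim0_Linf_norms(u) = [1.88, 4.38, 4.38, 4.1]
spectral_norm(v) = 9.99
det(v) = -101.34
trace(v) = 6.67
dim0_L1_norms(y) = [2.36, 4.96, 5.13, 2.24]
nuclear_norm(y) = 7.38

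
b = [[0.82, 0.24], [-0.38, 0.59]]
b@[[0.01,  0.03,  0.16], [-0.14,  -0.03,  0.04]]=[[-0.03, 0.02, 0.14], [-0.09, -0.03, -0.04]]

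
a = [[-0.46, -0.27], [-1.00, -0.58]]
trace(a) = -1.04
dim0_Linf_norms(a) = [1.0, 0.58]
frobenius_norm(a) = 1.27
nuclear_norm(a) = 1.28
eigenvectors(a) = [[0.50, 0.42], [-0.86, 0.91]]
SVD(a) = [[-0.42,-0.91], [-0.91,0.42]] @ diag([1.273143229372655, 0.0025134642561597813]) @ [[0.86, 0.50], [-0.5, 0.86]]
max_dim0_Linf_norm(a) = 1.0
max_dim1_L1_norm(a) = 1.58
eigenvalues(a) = [0.0, -1.04]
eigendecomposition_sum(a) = [[0.00, -0.00], [-0.0, 0.00]] + [[-0.46, -0.27], [-1.0, -0.58]]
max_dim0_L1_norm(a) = 1.46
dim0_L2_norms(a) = [1.1, 0.64]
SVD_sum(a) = [[-0.46, -0.27], [-1.0, -0.58]] + [[0.00,-0.00], [-0.0,0.0]]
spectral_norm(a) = 1.27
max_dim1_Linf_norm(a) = 1.0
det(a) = -0.00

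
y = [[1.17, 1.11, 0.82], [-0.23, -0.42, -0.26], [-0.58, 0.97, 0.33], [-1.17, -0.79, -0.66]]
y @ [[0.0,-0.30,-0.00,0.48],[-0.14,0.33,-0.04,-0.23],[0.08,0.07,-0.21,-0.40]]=[[-0.09, 0.07, -0.22, -0.02],  [0.04, -0.09, 0.07, 0.09],  [-0.11, 0.52, -0.11, -0.63],  [0.06, 0.04, 0.17, -0.12]]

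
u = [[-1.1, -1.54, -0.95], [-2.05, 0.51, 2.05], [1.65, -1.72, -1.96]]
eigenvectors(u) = [[-0.73+0.00j, -0.30-0.19j, (-0.3+0.19j)], [-0.66+0.00j, (0.46+0.39j), 0.46-0.39j], [0.18+0.00j, (-0.71+0j), -0.71-0.00j]]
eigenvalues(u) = [(-2.28+0j), (-0.14+1.38j), (-0.14-1.38j)]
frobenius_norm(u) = 4.76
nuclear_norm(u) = 6.85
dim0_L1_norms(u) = [4.8, 3.77, 4.96]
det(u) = -4.35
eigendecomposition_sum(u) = [[-1.55+0.00j,(-0.75+0j),0.18-0.00j],[-1.42+0.00j,(-0.68+0j),0.16-0.00j],[(0.38-0j),(0.18-0j),-0.04+0.00j]] + [[(0.23+0.24j), (-0.4-0.27j), -0.56-0.00j], [-0.32-0.46j, 0.60+0.55j, (0.94+0.14j)], [(0.64+0.18j), (-0.95-0.04j), -0.96+0.59j]] + [[(0.23-0.24j), (-0.4+0.27j), (-0.56+0j)],[(-0.32+0.46j), (0.6-0.55j), 0.94-0.14j],[(0.64-0.18j), -0.95+0.04j, (-0.96-0.59j)]]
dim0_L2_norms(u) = [2.85, 2.36, 2.99]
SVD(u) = [[0.17, 0.92, -0.36], [-0.67, 0.37, 0.64], [0.72, 0.13, 0.68]] @ diag([4.216511098713355, 2.1597434279546737, 0.47774729704486946]) @ [[0.56, -0.44, -0.70], [-0.73, -0.67, -0.16], [0.4, -0.60, 0.69]]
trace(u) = -2.55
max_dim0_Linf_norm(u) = 2.05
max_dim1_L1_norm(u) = 5.33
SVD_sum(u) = [[0.41, -0.32, -0.5], [-1.59, 1.23, 1.97], [1.72, -1.34, -2.14]] + [[-1.44, -1.33, -0.33], [-0.59, -0.54, -0.13], [-0.2, -0.18, -0.05]] + [[-0.07, 0.10, -0.12],[0.12, -0.18, 0.21],[0.13, -0.19, 0.22]]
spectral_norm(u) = 4.22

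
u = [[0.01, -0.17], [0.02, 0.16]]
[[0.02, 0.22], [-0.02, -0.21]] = u @ [[0.08,-0.16], [-0.14,-1.30]]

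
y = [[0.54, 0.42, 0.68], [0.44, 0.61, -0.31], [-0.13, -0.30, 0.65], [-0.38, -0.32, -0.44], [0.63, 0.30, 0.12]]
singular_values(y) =[1.4, 1.03, 0.22]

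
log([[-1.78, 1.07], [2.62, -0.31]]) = [[(0.67+2.2j), (-0.38-0.92j)], [(-0.93-2.25j), 0.14+0.94j]]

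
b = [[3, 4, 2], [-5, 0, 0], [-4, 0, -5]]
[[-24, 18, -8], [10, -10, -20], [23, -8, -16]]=b@[[-2, 2, 4], [-3, 3, -5], [-3, 0, 0]]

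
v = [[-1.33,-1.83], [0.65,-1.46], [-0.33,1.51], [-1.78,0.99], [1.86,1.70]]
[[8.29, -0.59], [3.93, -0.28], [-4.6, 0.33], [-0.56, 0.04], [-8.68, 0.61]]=v @ [[-1.57, 0.11], [-3.39, 0.24]]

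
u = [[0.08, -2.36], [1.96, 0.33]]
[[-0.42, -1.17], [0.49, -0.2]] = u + [[-0.5, 1.19], [-1.47, -0.53]]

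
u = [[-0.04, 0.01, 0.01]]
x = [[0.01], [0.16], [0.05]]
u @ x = [[0.0]]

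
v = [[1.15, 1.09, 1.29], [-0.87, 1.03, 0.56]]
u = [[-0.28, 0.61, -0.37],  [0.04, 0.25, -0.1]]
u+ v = [[0.87,1.7,0.92],[-0.83,1.28,0.46]]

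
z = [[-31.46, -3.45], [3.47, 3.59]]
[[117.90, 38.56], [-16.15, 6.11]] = z @ [[-3.64, -1.58], [-0.98, 3.23]]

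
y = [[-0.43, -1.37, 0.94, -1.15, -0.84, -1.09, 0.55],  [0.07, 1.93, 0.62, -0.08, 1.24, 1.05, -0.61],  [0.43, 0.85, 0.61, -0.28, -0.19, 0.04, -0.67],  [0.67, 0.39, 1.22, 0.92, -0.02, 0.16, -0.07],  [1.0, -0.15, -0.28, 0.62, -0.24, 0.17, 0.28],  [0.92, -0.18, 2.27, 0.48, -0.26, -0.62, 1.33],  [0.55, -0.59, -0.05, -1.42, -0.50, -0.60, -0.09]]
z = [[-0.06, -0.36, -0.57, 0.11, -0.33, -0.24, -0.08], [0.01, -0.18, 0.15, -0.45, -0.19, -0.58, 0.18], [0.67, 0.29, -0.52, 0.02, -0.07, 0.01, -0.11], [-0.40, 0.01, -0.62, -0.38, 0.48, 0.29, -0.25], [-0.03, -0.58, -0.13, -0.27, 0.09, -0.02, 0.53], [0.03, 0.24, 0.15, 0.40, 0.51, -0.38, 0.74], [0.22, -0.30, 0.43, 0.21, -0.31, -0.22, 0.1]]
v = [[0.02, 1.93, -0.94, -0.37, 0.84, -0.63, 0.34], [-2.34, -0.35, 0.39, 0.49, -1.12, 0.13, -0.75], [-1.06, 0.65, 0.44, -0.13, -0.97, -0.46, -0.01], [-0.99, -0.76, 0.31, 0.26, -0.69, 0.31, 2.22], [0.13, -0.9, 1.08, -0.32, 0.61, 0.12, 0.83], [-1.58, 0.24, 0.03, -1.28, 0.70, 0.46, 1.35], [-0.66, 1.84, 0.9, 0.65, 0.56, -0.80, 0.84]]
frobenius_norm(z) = 2.37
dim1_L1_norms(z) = [1.75, 1.74, 1.69, 2.43, 1.65, 2.45, 1.79]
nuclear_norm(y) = 11.73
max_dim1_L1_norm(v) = 6.25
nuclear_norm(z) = 5.66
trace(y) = 2.08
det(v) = -18.04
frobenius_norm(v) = 6.37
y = v @ z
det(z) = 0.06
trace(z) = -1.33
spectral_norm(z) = 1.37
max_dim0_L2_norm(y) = 2.89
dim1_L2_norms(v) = [2.44, 2.8, 1.71, 2.69, 1.78, 2.59, 2.59]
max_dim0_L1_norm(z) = 2.57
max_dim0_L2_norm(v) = 3.24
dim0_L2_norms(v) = [3.24, 3.02, 1.82, 1.62, 2.13, 1.26, 2.97]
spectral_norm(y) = 3.78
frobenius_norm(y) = 5.64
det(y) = -1.10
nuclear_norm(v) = 14.43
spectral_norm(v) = 3.73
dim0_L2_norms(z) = [0.81, 0.85, 1.11, 0.8, 0.86, 0.82, 0.98]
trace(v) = 2.28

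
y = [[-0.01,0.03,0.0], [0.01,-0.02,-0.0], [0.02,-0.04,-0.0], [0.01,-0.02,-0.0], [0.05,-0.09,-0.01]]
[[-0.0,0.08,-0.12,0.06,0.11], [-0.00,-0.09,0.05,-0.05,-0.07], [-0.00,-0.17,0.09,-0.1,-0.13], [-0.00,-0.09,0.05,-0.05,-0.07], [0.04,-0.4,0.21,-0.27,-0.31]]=y @ [[-0.53, -10.24, -9.6, -1.95, 1.91], [-0.23, -0.83, -7.17, 1.51, 4.32], [-4.73, -3.31, -4.76, 3.63, 1.62]]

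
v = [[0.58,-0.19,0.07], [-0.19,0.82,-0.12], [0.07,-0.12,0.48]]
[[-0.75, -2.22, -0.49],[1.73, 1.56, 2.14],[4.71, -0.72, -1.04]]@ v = [[-0.05, -1.62, -0.02], [0.86, 0.69, 0.96], [2.8, -1.36, -0.08]]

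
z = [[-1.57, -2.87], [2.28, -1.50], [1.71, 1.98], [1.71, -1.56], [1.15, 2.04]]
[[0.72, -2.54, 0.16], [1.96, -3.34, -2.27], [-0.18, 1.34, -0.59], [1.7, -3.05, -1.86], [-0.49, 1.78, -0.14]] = z @ [[0.51, -0.65, -0.76], [-0.53, 1.24, 0.36]]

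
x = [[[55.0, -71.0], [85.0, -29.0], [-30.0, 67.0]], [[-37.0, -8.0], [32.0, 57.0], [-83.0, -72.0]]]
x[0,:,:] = [[55.0, -71.0], [85.0, -29.0], [-30.0, 67.0]]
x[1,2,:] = [-83.0, -72.0]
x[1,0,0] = -37.0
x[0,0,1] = -71.0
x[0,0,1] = -71.0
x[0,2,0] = -30.0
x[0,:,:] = [[55.0, -71.0], [85.0, -29.0], [-30.0, 67.0]]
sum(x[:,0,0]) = 18.0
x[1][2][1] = -72.0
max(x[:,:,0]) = 85.0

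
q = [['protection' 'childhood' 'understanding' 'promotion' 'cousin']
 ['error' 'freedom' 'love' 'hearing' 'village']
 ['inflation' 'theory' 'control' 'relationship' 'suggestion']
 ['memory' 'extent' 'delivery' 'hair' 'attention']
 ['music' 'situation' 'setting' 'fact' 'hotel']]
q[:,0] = ['protection', 'error', 'inflation', 'memory', 'music']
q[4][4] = 'hotel'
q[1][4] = 'village'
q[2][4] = 'suggestion'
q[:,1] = ['childhood', 'freedom', 'theory', 'extent', 'situation']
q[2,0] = 'inflation'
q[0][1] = 'childhood'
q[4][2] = 'setting'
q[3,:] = ['memory', 'extent', 'delivery', 'hair', 'attention']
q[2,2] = 'control'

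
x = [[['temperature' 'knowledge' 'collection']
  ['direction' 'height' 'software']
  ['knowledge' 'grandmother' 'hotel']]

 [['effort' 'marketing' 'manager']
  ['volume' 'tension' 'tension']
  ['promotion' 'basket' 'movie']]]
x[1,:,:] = [['effort', 'marketing', 'manager'], ['volume', 'tension', 'tension'], ['promotion', 'basket', 'movie']]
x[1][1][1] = 'tension'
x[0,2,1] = 'grandmother'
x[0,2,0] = 'knowledge'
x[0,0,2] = 'collection'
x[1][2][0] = 'promotion'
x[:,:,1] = [['knowledge', 'height', 'grandmother'], ['marketing', 'tension', 'basket']]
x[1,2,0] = 'promotion'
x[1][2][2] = 'movie'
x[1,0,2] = 'manager'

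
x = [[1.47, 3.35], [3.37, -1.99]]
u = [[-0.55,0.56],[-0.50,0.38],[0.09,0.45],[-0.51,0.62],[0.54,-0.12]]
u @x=[[1.08,-2.96], [0.55,-2.43], [1.65,-0.59], [1.34,-2.94], [0.39,2.05]]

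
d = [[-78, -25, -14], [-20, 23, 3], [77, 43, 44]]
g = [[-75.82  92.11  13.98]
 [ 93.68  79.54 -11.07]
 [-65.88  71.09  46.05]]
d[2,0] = 77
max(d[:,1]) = 43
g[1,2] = -11.07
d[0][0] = -78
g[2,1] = 71.09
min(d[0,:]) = -78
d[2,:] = [77, 43, 44]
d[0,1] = -25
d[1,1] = 23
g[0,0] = -75.82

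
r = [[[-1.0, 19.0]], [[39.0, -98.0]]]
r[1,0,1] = -98.0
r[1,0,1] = -98.0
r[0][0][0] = -1.0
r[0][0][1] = 19.0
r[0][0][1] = 19.0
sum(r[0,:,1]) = 19.0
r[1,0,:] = [39.0, -98.0]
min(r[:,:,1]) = -98.0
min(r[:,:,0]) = -1.0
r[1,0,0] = 39.0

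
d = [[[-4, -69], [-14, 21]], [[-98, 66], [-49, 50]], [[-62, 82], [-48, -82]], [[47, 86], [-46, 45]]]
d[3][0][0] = 47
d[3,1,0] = -46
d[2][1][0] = -48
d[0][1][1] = 21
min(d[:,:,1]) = -82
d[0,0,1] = -69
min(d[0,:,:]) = -69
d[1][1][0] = -49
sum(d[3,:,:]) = 132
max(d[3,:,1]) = 86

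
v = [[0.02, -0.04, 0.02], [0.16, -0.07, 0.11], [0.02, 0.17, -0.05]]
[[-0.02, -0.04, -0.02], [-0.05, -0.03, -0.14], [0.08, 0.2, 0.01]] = v @ [[0.18, -0.08, -0.63], [0.28, 1.37, 0.03], [-0.57, 0.7, -0.37]]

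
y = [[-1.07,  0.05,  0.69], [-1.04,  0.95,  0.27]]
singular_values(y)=[1.79, 0.69]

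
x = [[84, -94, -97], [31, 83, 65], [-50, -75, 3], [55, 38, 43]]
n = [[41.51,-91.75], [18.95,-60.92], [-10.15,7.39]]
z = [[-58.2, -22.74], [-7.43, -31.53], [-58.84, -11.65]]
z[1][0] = -7.43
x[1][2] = 65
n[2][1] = 7.39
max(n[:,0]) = 41.51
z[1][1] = -31.53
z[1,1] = -31.53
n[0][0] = 41.51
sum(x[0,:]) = -107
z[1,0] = -7.43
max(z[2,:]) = -11.65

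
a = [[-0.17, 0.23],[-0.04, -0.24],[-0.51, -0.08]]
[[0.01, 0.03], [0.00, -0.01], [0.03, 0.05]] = a @ [[-0.05, -0.10], [-0.01, 0.06]]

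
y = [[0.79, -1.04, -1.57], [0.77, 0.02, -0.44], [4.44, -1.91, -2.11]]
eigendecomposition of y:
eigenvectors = [[(0.3+0.43j),  (0.3-0.43j),  -0.06+0.00j], [0.15+0.00j,  (0.15-0j),  (-0.84+0j)], [(0.84+0j),  0.84-0.00j,  0.54+0.00j]]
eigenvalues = [(-0.83+2.27j), (-0.83-2.27j), (0.36+0j)]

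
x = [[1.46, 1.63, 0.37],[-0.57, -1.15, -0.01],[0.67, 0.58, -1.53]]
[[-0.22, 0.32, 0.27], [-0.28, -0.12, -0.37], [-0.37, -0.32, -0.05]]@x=[[-0.32, -0.57, -0.50],[-0.59, -0.53, 0.46],[-0.39, -0.26, -0.06]]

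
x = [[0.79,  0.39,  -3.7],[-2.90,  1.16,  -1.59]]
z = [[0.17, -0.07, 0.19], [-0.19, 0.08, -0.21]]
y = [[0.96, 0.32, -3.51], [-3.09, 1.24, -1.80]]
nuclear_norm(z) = 0.40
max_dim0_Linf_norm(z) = 0.21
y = x + z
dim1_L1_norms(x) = [4.88, 5.65]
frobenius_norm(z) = 0.40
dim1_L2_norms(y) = [3.65, 3.78]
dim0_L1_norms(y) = [4.05, 1.56, 5.31]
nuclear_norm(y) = 7.37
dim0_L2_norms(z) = [0.25, 0.11, 0.28]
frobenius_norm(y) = 5.26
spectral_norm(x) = 4.19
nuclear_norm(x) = 7.22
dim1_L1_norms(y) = [4.79, 6.13]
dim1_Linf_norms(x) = [3.7, 2.9]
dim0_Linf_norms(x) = [2.9, 1.16, 3.7]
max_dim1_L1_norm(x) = 5.65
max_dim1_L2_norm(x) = 3.8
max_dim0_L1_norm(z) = 0.4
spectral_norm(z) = 0.40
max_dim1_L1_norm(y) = 6.13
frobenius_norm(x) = 5.17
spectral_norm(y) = 4.20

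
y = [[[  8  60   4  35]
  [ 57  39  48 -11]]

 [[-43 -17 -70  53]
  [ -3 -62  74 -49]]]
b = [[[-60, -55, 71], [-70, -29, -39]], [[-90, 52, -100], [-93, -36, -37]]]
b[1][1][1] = -36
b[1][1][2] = -37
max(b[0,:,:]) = 71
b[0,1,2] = -39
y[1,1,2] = 74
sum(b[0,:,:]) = -182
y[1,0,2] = -70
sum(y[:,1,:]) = 93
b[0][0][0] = -60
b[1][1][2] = -37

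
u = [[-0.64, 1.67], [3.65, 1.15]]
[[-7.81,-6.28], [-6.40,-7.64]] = u@[[-0.25, -0.81], [-4.77, -4.07]]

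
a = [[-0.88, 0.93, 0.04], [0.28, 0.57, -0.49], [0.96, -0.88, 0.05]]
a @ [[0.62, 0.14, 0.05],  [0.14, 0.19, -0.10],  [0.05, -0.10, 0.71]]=[[-0.41, 0.05, -0.11], [0.23, 0.20, -0.39], [0.47, -0.04, 0.17]]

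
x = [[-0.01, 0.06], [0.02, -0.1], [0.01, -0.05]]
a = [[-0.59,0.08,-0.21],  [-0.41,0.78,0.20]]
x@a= [[-0.02, 0.05, 0.01], [0.03, -0.08, -0.02], [0.01, -0.04, -0.01]]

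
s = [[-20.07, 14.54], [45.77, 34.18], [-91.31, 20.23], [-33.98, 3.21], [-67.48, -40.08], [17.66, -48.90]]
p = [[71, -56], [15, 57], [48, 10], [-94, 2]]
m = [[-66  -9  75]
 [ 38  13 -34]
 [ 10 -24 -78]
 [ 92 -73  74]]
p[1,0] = 15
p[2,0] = 48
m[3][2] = 74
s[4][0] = -67.48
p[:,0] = [71, 15, 48, -94]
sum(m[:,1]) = -93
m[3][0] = 92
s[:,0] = [-20.07, 45.77, -91.31, -33.98, -67.48, 17.66]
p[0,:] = [71, -56]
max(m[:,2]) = 75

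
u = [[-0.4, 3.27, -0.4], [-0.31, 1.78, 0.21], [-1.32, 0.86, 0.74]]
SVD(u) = [[-0.84, -0.34, -0.42], [-0.46, 0.04, 0.89], [-0.29, 0.94, -0.19]] @ diag([3.9085931989850407, 1.4163134610999344, 0.260874270013391]) @ [[0.22, -0.98, 0.01],[-0.79, -0.17, 0.59],[0.58, 0.14, 0.80]]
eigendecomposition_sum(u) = [[(-0.44+0j), (0.68+0j), -0.23+0.00j], [-0.02+0.00j, (0.03+0j), -0.01+0.00j], [-0.41+0.00j, (0.64+0j), -0.22+0.00j]] + [[(0.02+0.49j), (1.3-0.78j), (-0.08-0.48j)], [-0.14+0.24j, 0.87+0.03j, (0.11-0.26j)], [-0.46-0.21j, 0.11+1.55j, (0.48+0.15j)]] + [[0.02-0.49j, 1.30+0.78j, (-0.08+0.48j)],[(-0.14-0.24j), 0.87-0.03j, 0.11+0.26j],[-0.46+0.21j, (0.11-1.55j), 0.48-0.15j]]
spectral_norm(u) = 3.91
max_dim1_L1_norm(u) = 4.07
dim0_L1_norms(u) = [2.03, 5.91, 1.35]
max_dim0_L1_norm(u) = 5.91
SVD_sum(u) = [[-0.72, 3.2, -0.02],[-0.4, 1.76, -0.01],[-0.25, 1.1, -0.01]] + [[0.38, 0.08, -0.29],[-0.05, -0.01, 0.04],[-1.04, -0.23, 0.79]] + [[-0.06,  -0.01,  -0.09], [0.13,  0.03,  0.19], [-0.03,  -0.01,  -0.04]]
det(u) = -1.44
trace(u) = 2.12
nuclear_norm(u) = 5.59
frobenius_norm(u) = 4.17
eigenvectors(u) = [[(-0.73+0j), (-0.29-0.58j), (-0.29+0.58j)], [(-0.03+0j), (0.04-0.37j), (0.04+0.37j)], [(-0.68+0j), 0.67+0.00j, (0.67-0j)]]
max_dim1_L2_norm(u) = 3.32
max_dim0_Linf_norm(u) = 3.27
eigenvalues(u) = [(-0.62+0j), (1.37+0.66j), (1.37-0.66j)]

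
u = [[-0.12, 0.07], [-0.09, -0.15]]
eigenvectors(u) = [[-0.12-0.65j, (-0.12+0.65j)], [(0.75+0j), 0.75-0.00j]]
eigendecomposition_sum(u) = [[(-0.06+0.05j), (0.04+0.06j)],[-0.04-0.08j, (-0.08+0.03j)]] + [[-0.06-0.05j, (0.04-0.06j)], [(-0.04+0.08j), -0.08-0.03j]]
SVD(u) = [[0.03,1.00], [1.00,-0.03]] @ diag([0.17495130464207206, 0.13889579188743223]) @ [[-0.53,  -0.85],[-0.85,  0.53]]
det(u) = 0.02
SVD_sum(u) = [[-0.00, -0.00],[-0.09, -0.15]] + [[-0.12, 0.07],  [0.00, -0.0]]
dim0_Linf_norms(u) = [0.12, 0.15]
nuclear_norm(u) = 0.31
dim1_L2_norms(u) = [0.14, 0.17]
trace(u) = -0.27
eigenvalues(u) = [(-0.14+0.08j), (-0.14-0.08j)]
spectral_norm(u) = 0.17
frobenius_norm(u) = 0.22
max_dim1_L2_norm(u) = 0.17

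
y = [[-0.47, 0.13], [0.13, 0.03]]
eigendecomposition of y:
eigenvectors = [[-0.97,  -0.24], [0.24,  -0.97]]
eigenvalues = [-0.5, 0.06]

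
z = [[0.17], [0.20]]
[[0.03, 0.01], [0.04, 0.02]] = z@[[0.18, 0.08]]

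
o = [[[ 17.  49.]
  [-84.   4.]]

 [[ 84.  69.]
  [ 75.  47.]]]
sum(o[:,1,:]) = 42.0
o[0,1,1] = 4.0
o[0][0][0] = 17.0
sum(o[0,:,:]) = -14.0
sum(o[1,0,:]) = 153.0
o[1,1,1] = 47.0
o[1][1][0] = 75.0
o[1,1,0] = 75.0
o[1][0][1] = 69.0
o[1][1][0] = 75.0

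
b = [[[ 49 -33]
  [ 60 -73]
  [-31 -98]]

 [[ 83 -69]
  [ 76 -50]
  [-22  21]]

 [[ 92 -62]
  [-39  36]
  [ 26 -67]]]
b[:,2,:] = [[-31, -98], [-22, 21], [26, -67]]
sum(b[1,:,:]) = 39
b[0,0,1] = -33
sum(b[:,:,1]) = -395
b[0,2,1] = -98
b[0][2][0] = -31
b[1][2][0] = -22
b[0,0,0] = 49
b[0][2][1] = -98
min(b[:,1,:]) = -73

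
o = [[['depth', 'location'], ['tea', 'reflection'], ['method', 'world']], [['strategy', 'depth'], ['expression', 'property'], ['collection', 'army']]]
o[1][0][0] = 'strategy'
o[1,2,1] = 'army'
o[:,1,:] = [['tea', 'reflection'], ['expression', 'property']]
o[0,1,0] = 'tea'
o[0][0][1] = 'location'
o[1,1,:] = ['expression', 'property']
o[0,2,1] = 'world'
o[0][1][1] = 'reflection'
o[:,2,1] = ['world', 'army']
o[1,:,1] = ['depth', 'property', 'army']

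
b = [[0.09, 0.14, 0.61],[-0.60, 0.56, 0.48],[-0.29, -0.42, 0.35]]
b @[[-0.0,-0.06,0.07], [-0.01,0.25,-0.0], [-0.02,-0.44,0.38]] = [[-0.01, -0.24, 0.24], [-0.02, -0.04, 0.14], [-0.0, -0.24, 0.11]]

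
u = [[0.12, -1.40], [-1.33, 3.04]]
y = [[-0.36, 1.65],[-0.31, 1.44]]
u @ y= [[0.39, -1.82], [-0.46, 2.18]]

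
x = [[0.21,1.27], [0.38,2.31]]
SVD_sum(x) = [[0.21, 1.27], [0.38, 2.31]] + [[0.0, -0.00],  [-0.00, 0.00]]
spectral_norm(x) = 2.67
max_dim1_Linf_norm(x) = 2.31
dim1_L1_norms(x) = [1.48, 2.69]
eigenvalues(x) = [0.0, 2.52]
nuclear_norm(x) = 2.67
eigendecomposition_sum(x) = [[0.0, -0.0], [-0.0, 0.0]] + [[0.21, 1.27],  [0.38, 2.31]]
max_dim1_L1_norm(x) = 2.69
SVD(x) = [[-0.48, -0.88],[-0.88, 0.48]] @ diag([2.6716098375966415, 0.0009357653819124969]) @ [[-0.16, -0.99], [-0.99, 0.16]]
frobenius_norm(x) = 2.67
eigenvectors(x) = [[-0.99, -0.48],[0.16, -0.88]]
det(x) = 0.00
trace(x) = 2.52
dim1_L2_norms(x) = [1.29, 2.34]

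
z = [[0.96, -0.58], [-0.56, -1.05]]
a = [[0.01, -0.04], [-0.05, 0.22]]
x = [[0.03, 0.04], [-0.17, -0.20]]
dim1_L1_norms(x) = [0.07, 0.37]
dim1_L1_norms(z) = [1.54, 1.61]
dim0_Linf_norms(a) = [0.05, 0.22]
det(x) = 0.00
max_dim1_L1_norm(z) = 1.61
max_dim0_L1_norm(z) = 1.63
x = a @ z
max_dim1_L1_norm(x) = 0.37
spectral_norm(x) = 0.27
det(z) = -1.33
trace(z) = -0.09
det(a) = 0.00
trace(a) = 0.23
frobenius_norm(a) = 0.23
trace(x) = -0.17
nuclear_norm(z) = 2.31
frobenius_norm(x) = 0.27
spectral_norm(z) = 1.20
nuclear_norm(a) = 0.23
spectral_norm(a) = 0.23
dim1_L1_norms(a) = [0.05, 0.27]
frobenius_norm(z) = 1.64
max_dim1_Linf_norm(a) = 0.22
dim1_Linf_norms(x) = [0.04, 0.2]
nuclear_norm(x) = 0.27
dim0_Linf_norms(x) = [0.17, 0.2]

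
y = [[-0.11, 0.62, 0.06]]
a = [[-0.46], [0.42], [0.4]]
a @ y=[[0.05,-0.29,-0.03],[-0.05,0.26,0.03],[-0.04,0.25,0.02]]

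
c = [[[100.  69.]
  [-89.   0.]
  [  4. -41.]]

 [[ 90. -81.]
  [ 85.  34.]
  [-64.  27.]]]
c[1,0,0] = 90.0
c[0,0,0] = 100.0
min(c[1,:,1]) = -81.0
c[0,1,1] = 0.0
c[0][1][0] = -89.0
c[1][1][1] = 34.0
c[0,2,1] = -41.0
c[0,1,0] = -89.0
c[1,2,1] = 27.0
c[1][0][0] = 90.0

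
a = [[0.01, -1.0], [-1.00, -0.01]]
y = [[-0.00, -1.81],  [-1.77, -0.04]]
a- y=[[0.01, 0.81], [0.77, 0.03]]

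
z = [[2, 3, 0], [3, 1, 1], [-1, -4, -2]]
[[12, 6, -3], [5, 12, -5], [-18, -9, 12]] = z @ [[0, 3, 0], [4, 0, -1], [1, 3, -4]]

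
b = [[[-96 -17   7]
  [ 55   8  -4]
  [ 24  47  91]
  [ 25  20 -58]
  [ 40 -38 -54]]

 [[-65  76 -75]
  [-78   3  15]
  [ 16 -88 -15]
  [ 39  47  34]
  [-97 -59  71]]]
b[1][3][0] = 39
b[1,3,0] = 39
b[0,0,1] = -17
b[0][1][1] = 8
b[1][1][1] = 3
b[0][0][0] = -96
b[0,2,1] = 47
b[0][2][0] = 24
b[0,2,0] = 24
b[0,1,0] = 55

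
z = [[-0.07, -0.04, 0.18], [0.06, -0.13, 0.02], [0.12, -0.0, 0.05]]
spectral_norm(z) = 0.20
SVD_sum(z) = [[-0.03,-0.07,0.17], [-0.01,-0.02,0.05], [-0.0,-0.01,0.02]] + [[-0.04, 0.02, 0.00], [0.1, -0.06, -0.00], [0.09, -0.05, -0.0]] + [[0.0, 0.01, 0.00],[-0.03, -0.05, -0.03],[0.04, 0.06, 0.03]]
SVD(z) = [[0.95, 0.29, -0.09], [0.28, -0.72, 0.63], [0.12, -0.62, -0.77]] @ diag([0.2007836036109167, 0.16164441663995918, 0.10127698203511785]) @ [[-0.18, -0.37, 0.91],[-0.86, 0.51, 0.04],[-0.48, -0.78, -0.41]]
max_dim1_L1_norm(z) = 0.29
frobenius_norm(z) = 0.28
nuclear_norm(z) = 0.46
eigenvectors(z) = [[0.61+0.00j, 0.30-0.47j, (0.3+0.47j)], [(0.19+0j), (-0.76+0j), -0.76-0.00j], [0.77+0.00j, -0.22+0.25j, (-0.22-0.25j)]]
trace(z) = -0.15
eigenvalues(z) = [(0.14+0j), (-0.15+0.03j), (-0.15-0.03j)]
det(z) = 0.00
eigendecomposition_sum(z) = [[(0.04+0j), -0.01+0.00j, (0.08+0j)], [(0.01+0j), -0.00+0.00j, 0.03+0.00j], [(0.06+0j), (-0.01+0j), 0.10+0.00j]] + [[-0.06-0.02j,(-0.02-0.07j),0.05+0.03j], [(0.02+0.08j),(-0.06+0.07j),-0.00-0.08j], [(0.03+0.01j),0.04j,(-0.03-0.02j)]] + [[(-0.06+0.02j), -0.02+0.07j, 0.05-0.03j], [0.02-0.08j, (-0.06-0.07j), (-0+0.08j)], [0.03-0.01j, -0.04j, (-0.03+0.02j)]]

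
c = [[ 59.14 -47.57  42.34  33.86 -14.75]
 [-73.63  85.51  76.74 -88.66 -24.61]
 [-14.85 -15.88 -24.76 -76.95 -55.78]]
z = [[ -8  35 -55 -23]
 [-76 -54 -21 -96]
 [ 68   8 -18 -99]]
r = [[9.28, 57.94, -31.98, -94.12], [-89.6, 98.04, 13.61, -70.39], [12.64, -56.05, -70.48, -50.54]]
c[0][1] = -47.57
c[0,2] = 42.34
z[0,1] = 35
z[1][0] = -76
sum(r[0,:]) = -58.88000000000001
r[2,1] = -56.05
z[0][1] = 35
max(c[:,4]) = -14.75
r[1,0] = -89.6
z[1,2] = -21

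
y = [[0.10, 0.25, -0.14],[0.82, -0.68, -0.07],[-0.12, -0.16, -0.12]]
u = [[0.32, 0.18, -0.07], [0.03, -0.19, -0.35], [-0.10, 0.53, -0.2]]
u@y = [[0.19,-0.03,-0.05],[-0.11,0.19,0.05],[0.45,-0.35,0.00]]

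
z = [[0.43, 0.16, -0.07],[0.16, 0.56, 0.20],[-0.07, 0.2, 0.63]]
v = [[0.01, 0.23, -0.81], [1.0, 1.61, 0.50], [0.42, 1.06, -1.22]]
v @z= [[0.1, -0.03, -0.46], [0.65, 1.16, 0.57], [0.44, 0.42, -0.59]]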